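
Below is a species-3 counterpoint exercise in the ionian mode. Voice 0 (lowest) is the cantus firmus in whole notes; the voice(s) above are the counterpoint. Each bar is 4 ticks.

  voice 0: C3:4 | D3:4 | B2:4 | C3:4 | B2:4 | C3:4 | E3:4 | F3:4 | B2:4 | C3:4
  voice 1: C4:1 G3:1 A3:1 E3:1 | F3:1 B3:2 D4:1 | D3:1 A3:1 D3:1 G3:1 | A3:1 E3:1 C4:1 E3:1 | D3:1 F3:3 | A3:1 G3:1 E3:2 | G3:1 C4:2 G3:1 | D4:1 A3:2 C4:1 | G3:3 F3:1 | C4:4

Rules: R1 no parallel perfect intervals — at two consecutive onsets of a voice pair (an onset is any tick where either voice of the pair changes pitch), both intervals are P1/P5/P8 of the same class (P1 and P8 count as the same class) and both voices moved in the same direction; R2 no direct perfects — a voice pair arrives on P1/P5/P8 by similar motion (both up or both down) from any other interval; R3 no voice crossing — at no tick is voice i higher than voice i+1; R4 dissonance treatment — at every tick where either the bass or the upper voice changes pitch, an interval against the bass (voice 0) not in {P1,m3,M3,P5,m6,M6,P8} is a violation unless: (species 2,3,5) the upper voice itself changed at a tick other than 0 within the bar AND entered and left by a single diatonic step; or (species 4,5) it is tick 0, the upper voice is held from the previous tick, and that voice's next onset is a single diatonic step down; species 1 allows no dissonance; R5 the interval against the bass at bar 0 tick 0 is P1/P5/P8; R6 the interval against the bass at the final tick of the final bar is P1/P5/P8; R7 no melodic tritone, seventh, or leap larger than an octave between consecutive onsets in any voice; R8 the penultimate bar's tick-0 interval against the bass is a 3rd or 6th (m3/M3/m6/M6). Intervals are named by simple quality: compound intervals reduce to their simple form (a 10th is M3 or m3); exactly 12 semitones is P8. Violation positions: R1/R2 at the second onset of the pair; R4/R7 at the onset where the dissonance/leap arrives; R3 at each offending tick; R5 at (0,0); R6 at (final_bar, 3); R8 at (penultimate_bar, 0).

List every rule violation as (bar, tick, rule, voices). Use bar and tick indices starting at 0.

(1, 1, R7, (1,))
(2, 1, R4, (0, 1))
(4, 1, R4, (0, 1))
(8, 0, R7, (0,))
(8, 3, R4, (0, 1))
(9, 0, R2, (0, 1))

bar 0: v0=C3 v1=C4 downbeat P8
bar 1: v0=D3 v1=F3 downbeat m3
bar 2: v0=B2 v1=D3 downbeat m3
bar 3: v0=C3 v1=A3 downbeat M6
bar 4: v0=B2 v1=D3 downbeat m3
bar 5: v0=C3 v1=A3 downbeat M6
bar 6: v0=E3 v1=G3 downbeat m3
bar 7: v0=F3 v1=D4 downbeat M6
bar 8: v0=B2 v1=G3 downbeat m6
bar 9: v0=C3 v1=C4 downbeat P8
  -> R7 @ bar 1 tick 1 v(1,): F3->B3 leap 6st
  -> R4 @ bar 2 tick 1 v(0, 1): B2/A3 m7 untreated
  -> R4 @ bar 4 tick 1 v(0, 1): B2/F3 TT untreated
  -> R7 @ bar 8 tick 0 v(0,): F3->B2 leap 6st
  -> R4 @ bar 8 tick 3 v(0, 1): B2/F3 TT untreated
  -> R2 @ bar 9 tick 0 v(0, 1): B2/F3 TT -> C3/C4 P8 similar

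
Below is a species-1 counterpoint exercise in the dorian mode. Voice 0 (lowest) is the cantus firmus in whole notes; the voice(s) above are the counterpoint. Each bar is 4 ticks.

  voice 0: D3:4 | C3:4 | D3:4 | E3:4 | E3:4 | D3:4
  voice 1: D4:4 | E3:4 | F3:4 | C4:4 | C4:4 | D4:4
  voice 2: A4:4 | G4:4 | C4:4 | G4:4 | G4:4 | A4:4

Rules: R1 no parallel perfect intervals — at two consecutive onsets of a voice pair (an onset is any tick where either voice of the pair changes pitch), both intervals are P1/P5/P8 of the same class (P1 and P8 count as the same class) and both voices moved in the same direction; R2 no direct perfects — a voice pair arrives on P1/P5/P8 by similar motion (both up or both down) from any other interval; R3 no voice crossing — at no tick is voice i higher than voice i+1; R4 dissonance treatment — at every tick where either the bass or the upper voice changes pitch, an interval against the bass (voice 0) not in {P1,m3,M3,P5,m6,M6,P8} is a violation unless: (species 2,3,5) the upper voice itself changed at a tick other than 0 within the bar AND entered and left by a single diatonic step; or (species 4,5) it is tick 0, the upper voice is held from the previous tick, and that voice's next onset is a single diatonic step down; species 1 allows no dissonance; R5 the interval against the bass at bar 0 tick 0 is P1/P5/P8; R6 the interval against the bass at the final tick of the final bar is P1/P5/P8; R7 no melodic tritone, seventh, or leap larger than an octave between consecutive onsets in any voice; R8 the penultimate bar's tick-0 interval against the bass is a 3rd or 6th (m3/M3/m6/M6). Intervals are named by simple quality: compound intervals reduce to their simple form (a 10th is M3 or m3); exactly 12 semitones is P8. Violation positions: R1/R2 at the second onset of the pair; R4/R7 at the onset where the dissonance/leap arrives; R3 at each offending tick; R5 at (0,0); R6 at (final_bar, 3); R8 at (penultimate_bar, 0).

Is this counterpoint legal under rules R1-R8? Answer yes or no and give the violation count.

bar 0: v0=D3 v1=D4 v2=A4 (P5)
bar 1: v0=C3 v1=E3 v2=G4 (P5)
bar 2: v0=D3 v1=F3 v2=C4 (m7)
bar 3: v0=E3 v1=C4 v2=G4 (m3)
bar 4: v0=E3 v1=C4 v2=G4 (m3)
bar 5: v0=D3 v1=D4 v2=A4 (P5)
  R1 @ bar1.0: D3/A4 P5 -> C3/G4 P5 similar
  R7 @ bar1.0: D4->E3 leap 10st
  R4 @ bar2.0: D3/C4 m7 untreated
  R1 @ bar3.0: F3/C4 P5 -> C4/G4 P5 similar
  R1 @ bar5.0: C4/G4 P5 -> D4/A4 P5 similar

No (5 violations)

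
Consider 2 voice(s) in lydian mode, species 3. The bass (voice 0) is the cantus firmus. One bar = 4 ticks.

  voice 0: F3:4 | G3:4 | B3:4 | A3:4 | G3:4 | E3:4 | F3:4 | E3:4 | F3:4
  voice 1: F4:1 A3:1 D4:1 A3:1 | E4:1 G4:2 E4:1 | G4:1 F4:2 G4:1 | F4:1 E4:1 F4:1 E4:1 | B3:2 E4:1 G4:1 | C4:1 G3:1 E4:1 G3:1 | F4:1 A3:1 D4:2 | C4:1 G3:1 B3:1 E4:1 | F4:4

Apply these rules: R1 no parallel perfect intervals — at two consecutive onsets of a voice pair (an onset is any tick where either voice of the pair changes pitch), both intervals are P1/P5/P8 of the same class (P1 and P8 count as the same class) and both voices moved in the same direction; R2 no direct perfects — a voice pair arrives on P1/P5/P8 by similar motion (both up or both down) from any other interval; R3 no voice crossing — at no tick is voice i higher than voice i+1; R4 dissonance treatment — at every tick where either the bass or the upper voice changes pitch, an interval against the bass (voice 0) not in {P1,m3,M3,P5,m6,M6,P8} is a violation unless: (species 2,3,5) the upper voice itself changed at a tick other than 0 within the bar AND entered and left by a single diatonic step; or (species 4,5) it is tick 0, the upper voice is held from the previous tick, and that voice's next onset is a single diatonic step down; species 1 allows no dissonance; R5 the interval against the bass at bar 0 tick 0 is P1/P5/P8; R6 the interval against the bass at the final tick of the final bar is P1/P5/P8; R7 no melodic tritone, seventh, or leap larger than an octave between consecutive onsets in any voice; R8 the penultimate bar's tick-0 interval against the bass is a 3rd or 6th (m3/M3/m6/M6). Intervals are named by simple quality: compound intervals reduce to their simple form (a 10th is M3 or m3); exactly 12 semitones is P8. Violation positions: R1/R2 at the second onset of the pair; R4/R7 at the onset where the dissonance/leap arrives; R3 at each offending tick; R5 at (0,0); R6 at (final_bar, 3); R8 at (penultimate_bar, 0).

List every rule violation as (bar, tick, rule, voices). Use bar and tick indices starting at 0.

(6, 0, R2, (0, 1))
(6, 0, R7, (1,))
(8, 0, R1, (0, 1))

bar 0: v0=F3 v1=F4 downbeat P8
bar 1: v0=G3 v1=E4 downbeat M6
bar 2: v0=B3 v1=G4 downbeat m6
bar 3: v0=A3 v1=F4 downbeat m6
bar 4: v0=G3 v1=B3 downbeat M3
bar 5: v0=E3 v1=C4 downbeat m6
bar 6: v0=F3 v1=F4 downbeat P8
bar 7: v0=E3 v1=C4 downbeat m6
bar 8: v0=F3 v1=F4 downbeat P8
  -> R2 @ bar 6 tick 0 v(0, 1): E3/G3 m3 -> F3/F4 P8 similar
  -> R7 @ bar 6 tick 0 v(1,): G3->F4 leap 10st
  -> R1 @ bar 8 tick 0 v(0, 1): E3/E4 P8 -> F3/F4 P8 similar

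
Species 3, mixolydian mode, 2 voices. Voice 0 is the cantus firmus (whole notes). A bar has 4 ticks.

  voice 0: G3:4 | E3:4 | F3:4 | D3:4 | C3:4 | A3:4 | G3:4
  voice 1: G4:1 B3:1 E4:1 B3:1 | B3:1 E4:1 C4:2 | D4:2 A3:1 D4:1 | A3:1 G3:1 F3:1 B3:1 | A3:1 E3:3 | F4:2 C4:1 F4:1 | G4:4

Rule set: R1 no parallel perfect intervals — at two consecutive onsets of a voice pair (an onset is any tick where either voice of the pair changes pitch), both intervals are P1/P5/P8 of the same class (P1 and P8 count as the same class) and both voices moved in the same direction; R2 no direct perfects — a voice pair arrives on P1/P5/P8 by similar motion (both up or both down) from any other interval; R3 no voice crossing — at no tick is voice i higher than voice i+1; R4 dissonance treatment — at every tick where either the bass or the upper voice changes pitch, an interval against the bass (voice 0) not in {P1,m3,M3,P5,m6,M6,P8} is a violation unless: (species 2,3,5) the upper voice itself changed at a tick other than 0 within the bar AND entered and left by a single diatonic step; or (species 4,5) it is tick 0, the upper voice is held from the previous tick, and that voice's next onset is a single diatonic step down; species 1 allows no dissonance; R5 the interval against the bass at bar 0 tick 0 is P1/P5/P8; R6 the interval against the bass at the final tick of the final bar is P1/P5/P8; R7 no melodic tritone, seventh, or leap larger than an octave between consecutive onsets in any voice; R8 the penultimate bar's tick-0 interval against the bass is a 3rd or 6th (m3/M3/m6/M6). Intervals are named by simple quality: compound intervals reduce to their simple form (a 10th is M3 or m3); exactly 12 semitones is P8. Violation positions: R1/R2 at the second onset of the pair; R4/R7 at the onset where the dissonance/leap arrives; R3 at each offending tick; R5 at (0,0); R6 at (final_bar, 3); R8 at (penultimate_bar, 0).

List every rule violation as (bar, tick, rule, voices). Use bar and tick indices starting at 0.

(3, 0, R2, (0, 1))
(3, 3, R7, (1,))
(5, 0, R7, (1,))

bar 0: v0=G3 v1=G4 downbeat P8
bar 1: v0=E3 v1=B3 downbeat P5
bar 2: v0=F3 v1=D4 downbeat M6
bar 3: v0=D3 v1=A3 downbeat P5
bar 4: v0=C3 v1=A3 downbeat M6
bar 5: v0=A3 v1=F4 downbeat m6
bar 6: v0=G3 v1=G4 downbeat P8
  -> R2 @ bar 3 tick 0 v(0, 1): F3/D4 M6 -> D3/A3 P5 similar
  -> R7 @ bar 3 tick 3 v(1,): F3->B3 leap 6st
  -> R7 @ bar 5 tick 0 v(1,): E3->F4 leap 13st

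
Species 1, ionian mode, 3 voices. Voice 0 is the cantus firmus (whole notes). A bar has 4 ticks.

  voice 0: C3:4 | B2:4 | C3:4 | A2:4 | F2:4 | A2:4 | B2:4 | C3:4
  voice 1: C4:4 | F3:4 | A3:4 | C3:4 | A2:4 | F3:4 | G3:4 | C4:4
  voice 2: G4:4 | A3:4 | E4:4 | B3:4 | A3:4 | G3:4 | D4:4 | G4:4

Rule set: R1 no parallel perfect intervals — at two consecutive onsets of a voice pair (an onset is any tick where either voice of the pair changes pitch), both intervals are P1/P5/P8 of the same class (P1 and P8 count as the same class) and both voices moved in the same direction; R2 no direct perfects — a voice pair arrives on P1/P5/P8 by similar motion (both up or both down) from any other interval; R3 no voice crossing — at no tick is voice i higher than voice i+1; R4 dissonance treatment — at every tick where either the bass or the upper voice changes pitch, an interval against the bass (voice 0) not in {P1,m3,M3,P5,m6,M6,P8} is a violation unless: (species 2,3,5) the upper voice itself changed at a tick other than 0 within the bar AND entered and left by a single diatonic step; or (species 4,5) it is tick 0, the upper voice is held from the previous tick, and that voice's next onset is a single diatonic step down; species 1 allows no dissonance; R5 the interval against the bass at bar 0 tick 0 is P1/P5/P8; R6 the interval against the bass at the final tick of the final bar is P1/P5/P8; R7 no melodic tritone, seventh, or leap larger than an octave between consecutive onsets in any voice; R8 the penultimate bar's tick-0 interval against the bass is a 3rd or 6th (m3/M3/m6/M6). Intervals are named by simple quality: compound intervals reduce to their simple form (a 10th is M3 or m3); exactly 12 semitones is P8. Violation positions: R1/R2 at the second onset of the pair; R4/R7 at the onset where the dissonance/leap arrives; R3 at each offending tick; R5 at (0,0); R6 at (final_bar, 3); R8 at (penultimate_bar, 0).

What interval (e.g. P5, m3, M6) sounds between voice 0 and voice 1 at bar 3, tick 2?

m3

voice 0=A2 voice 1=C3 -> m3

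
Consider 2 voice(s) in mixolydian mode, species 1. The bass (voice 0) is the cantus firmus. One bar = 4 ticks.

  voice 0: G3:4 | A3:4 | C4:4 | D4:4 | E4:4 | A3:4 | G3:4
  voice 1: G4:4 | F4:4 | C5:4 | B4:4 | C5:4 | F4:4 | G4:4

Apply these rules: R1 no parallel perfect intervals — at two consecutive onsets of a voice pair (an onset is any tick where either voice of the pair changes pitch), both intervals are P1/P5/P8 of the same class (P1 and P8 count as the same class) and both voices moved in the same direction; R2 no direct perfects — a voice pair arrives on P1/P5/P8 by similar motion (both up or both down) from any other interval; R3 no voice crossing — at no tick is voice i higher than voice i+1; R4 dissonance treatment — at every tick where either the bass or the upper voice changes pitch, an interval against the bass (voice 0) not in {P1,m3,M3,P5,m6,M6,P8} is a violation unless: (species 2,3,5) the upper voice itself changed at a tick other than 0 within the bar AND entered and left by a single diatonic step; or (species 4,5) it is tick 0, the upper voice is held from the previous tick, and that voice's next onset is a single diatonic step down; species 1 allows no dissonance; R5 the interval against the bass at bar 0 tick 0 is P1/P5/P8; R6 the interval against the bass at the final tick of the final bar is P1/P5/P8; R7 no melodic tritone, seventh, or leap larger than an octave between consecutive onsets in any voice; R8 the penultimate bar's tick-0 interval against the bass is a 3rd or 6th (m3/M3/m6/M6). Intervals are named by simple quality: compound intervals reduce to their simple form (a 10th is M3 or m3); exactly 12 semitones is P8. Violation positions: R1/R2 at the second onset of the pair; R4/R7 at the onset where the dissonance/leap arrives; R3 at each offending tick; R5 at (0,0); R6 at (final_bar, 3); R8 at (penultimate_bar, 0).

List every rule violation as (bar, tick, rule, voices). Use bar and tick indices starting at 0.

(2, 0, R2, (0, 1))

bar 0: v0=G3 v1=G4 downbeat P8
bar 1: v0=A3 v1=F4 downbeat m6
bar 2: v0=C4 v1=C5 downbeat P8
bar 3: v0=D4 v1=B4 downbeat M6
bar 4: v0=E4 v1=C5 downbeat m6
bar 5: v0=A3 v1=F4 downbeat m6
bar 6: v0=G3 v1=G4 downbeat P8
  -> R2 @ bar 2 tick 0 v(0, 1): A3/F4 m6 -> C4/C5 P8 similar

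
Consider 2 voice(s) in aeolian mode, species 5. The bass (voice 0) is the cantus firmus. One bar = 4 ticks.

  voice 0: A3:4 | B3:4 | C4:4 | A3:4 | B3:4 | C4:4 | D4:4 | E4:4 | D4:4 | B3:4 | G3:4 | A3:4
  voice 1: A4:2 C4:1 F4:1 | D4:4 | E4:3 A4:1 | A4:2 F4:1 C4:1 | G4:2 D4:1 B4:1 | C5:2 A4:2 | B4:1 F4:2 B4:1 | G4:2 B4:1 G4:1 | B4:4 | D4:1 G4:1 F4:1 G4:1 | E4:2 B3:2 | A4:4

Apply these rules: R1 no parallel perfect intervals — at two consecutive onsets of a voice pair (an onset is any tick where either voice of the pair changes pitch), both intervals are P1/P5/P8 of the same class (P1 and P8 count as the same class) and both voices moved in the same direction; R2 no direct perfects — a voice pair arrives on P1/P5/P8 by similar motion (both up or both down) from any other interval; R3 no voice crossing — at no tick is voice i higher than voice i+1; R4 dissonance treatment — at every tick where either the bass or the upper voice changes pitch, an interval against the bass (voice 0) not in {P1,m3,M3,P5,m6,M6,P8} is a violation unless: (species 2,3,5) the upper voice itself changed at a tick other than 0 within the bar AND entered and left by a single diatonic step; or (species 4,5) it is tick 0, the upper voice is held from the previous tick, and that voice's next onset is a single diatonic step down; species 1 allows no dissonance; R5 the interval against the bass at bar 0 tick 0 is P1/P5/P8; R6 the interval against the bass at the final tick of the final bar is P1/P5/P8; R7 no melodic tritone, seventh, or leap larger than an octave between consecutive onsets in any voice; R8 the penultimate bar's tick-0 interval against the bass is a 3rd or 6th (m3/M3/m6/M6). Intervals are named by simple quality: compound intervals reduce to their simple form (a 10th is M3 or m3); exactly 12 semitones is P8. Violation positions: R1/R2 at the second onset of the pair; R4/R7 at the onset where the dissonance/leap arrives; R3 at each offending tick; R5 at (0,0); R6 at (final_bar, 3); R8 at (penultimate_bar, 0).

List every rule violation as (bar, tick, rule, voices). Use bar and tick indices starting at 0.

bar 0: v0=A3 v1=A4 downbeat P8
bar 1: v0=B3 v1=D4 downbeat m3
bar 2: v0=C4 v1=E4 downbeat M3
bar 3: v0=A3 v1=A4 downbeat P8
bar 4: v0=B3 v1=G4 downbeat m6
bar 5: v0=C4 v1=C5 downbeat P8
bar 6: v0=D4 v1=B4 downbeat M6
bar 7: v0=E4 v1=G4 downbeat m3
bar 8: v0=D4 v1=B4 downbeat M6
bar 9: v0=B3 v1=D4 downbeat m3
bar 10: v0=G3 v1=E4 downbeat M6
bar 11: v0=A3 v1=A4 downbeat P8
  -> R1 @ bar 5 tick 0 v(0, 1): B3/B4 P8 -> C4/C5 P8 similar
  -> R7 @ bar 6 tick 1 v(1,): B4->F4 leap 6st
  -> R7 @ bar 6 tick 3 v(1,): F4->B4 leap 6st
  -> R2 @ bar 11 tick 0 v(0, 1): G3/B3 M3 -> A3/A4 P8 similar
  -> R7 @ bar 11 tick 0 v(1,): B3->A4 leap 10st

(5, 0, R1, (0, 1))
(6, 1, R7, (1,))
(6, 3, R7, (1,))
(11, 0, R2, (0, 1))
(11, 0, R7, (1,))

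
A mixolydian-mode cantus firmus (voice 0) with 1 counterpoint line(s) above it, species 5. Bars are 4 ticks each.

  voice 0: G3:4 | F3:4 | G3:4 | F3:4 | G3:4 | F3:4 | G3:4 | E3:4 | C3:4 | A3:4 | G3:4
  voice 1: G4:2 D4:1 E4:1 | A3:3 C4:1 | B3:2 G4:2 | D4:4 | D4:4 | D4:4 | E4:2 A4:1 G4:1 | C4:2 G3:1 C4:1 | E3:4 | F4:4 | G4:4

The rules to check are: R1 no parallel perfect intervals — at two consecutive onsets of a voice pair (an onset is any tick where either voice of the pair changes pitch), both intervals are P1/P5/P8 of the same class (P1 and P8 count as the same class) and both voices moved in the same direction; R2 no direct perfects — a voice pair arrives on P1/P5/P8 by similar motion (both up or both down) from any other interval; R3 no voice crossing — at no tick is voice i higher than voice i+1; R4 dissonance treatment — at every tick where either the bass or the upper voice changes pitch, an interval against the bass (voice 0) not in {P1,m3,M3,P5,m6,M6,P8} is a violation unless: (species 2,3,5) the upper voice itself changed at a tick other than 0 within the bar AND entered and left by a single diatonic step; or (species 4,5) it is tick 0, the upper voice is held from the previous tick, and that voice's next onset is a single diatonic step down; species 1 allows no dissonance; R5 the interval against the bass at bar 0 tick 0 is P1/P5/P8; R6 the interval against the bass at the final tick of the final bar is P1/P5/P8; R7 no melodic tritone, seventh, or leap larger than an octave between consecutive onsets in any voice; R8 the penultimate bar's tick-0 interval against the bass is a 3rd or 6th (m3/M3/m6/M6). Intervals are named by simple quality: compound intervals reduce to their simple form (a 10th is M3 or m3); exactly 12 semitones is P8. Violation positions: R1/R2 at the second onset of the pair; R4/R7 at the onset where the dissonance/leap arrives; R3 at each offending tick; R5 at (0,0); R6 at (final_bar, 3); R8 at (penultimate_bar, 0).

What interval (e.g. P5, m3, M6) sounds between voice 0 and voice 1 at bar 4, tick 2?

voice 0=G3 voice 1=D4 -> P5

P5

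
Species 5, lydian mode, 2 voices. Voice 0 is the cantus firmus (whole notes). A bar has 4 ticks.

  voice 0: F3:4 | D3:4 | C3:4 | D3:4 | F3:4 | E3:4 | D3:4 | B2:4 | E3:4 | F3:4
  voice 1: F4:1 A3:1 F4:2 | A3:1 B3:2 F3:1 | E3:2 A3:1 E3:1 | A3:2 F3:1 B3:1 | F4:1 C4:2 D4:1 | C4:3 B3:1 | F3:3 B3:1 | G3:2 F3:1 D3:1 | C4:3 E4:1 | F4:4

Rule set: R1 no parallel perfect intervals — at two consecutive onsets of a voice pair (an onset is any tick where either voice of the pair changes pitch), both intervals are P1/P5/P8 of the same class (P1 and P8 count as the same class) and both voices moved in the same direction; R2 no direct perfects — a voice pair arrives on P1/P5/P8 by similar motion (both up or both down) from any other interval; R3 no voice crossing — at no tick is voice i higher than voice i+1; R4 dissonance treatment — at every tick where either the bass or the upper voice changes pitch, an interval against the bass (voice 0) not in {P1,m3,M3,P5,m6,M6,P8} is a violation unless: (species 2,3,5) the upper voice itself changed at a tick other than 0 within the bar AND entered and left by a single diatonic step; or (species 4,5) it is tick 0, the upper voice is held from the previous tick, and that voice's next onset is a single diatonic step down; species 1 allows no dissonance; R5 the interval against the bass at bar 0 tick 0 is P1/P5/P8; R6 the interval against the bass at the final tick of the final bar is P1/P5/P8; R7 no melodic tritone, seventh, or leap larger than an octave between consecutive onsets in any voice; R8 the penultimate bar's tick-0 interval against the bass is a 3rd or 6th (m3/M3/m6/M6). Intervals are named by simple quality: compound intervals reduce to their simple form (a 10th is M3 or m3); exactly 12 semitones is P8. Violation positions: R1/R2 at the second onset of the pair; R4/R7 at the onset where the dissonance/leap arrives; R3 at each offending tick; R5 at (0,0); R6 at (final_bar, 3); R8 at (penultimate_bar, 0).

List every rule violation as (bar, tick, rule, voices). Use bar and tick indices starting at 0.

(1, 0, R2, (0, 1))
(1, 3, R7, (1,))
(3, 0, R2, (0, 1))
(3, 3, R7, (1,))
(4, 0, R2, (0, 1))
(4, 0, R7, (1,))
(6, 0, R7, (1,))
(6, 3, R7, (1,))
(7, 2, R4, (0, 1))
(8, 0, R7, (1,))
(9, 0, R1, (0, 1))

bar 0: v0=F3 v1=F4 downbeat P8
bar 1: v0=D3 v1=A3 downbeat P5
bar 2: v0=C3 v1=E3 downbeat M3
bar 3: v0=D3 v1=A3 downbeat P5
bar 4: v0=F3 v1=F4 downbeat P8
bar 5: v0=E3 v1=C4 downbeat m6
bar 6: v0=D3 v1=F3 downbeat m3
bar 7: v0=B2 v1=G3 downbeat m6
bar 8: v0=E3 v1=C4 downbeat m6
bar 9: v0=F3 v1=F4 downbeat P8
  -> R2 @ bar 1 tick 0 v(0, 1): F3/F4 P8 -> D3/A3 P5 similar
  -> R7 @ bar 1 tick 3 v(1,): B3->F3 leap 6st
  -> R2 @ bar 3 tick 0 v(0, 1): C3/E3 M3 -> D3/A3 P5 similar
  -> R7 @ bar 3 tick 3 v(1,): F3->B3 leap 6st
  -> R2 @ bar 4 tick 0 v(0, 1): D3/B3 M6 -> F3/F4 P8 similar
  -> R7 @ bar 4 tick 0 v(1,): B3->F4 leap 6st
  -> R7 @ bar 6 tick 0 v(1,): B3->F3 leap 6st
  -> R7 @ bar 6 tick 3 v(1,): F3->B3 leap 6st
  -> R4 @ bar 7 tick 2 v(0, 1): B2/F3 TT untreated
  -> R7 @ bar 8 tick 0 v(1,): D3->C4 leap 10st
  -> R1 @ bar 9 tick 0 v(0, 1): E3/E4 P8 -> F3/F4 P8 similar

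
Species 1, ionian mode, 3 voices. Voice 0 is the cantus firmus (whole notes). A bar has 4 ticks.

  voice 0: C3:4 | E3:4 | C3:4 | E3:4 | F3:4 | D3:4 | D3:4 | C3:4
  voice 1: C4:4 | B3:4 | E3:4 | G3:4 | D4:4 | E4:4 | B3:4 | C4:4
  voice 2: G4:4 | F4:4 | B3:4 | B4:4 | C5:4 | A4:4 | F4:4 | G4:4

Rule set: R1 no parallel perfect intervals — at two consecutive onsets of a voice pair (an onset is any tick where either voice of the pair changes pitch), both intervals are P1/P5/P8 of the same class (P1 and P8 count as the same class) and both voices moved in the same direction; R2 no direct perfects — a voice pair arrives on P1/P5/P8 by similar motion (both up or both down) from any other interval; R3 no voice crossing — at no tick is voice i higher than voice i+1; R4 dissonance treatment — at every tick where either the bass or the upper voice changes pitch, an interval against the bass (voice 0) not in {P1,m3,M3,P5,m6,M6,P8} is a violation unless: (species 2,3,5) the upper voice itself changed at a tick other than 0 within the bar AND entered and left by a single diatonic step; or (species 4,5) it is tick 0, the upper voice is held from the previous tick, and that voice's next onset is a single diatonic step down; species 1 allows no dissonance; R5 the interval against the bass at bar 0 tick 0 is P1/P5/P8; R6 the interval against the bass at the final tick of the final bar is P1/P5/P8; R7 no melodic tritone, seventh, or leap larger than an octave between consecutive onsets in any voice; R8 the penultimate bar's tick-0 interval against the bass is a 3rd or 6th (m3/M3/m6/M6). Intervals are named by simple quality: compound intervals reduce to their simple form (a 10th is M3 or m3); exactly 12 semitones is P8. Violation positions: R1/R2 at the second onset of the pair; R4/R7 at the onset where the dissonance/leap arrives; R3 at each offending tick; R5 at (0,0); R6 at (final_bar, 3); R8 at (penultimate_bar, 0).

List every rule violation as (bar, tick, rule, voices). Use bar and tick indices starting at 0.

bar 0: v0=C3 v1=C4 v2=G4 downbeat P5
bar 1: v0=E3 v1=B3 v2=F4 downbeat m2
bar 2: v0=C3 v1=E3 v2=B3 downbeat M7
bar 3: v0=E3 v1=G3 v2=B4 downbeat P5
bar 4: v0=F3 v1=D4 v2=C5 downbeat P5
bar 5: v0=D3 v1=E4 v2=A4 downbeat P5
bar 6: v0=D3 v1=B3 v2=F4 downbeat m3
bar 7: v0=C3 v1=C4 v2=G4 downbeat P5
  -> R4 @ bar 1 tick 0 v(0, 2): E3/F4 m2 untreated
  -> R2 @ bar 2 tick 0 v(1, 2): B3/F4 TT -> E3/B3 P5 similar
  -> R4 @ bar 2 tick 0 v(0, 2): C3/B3 M7 untreated
  -> R7 @ bar 2 tick 0 v(2,): F4->B3 leap 6st
  -> R2 @ bar 3 tick 0 v(0, 2): C3/B3 M7 -> E3/B4 P5 similar
  -> R1 @ bar 4 tick 0 v(0, 2): E3/B4 P5 -> F3/C5 P5 similar
  -> R1 @ bar 5 tick 0 v(0, 2): F3/C5 P5 -> D3/A4 P5 similar
  -> R4 @ bar 5 tick 0 v(0, 1): D3/E4 M2 untreated
  -> R2 @ bar 7 tick 0 v(1, 2): B3/F4 TT -> C4/G4 P5 similar

(1, 0, R4, (0, 2))
(2, 0, R2, (1, 2))
(2, 0, R4, (0, 2))
(2, 0, R7, (2,))
(3, 0, R2, (0, 2))
(4, 0, R1, (0, 2))
(5, 0, R1, (0, 2))
(5, 0, R4, (0, 1))
(7, 0, R2, (1, 2))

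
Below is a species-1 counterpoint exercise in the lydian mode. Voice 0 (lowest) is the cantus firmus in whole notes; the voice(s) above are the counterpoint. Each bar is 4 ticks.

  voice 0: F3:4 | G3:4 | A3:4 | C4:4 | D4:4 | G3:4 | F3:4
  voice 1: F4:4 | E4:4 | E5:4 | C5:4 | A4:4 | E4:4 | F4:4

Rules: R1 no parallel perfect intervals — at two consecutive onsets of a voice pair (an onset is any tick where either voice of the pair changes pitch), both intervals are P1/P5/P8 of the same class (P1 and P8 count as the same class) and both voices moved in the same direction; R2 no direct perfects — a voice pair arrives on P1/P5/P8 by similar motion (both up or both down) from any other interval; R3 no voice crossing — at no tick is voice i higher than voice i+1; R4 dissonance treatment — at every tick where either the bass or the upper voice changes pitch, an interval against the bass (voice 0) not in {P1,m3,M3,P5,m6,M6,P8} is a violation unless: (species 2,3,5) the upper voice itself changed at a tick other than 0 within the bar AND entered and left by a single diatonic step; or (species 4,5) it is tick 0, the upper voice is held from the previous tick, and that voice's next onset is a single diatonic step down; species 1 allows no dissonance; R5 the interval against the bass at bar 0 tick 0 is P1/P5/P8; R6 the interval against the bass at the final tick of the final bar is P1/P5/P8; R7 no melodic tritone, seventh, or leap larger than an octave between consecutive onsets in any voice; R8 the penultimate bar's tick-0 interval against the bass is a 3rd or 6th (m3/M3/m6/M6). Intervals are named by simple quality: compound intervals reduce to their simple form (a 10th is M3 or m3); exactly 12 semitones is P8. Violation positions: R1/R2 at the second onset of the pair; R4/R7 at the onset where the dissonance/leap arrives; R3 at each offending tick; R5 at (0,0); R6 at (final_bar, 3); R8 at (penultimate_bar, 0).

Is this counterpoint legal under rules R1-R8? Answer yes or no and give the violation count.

bar 0: v0=F3 v1=F4 (P8)
bar 1: v0=G3 v1=E4 (M6)
bar 2: v0=A3 v1=E5 (P5)
bar 3: v0=C4 v1=C5 (P8)
bar 4: v0=D4 v1=A4 (P5)
bar 5: v0=G3 v1=E4 (M6)
bar 6: v0=F3 v1=F4 (P8)
  R2 @ bar2.0: G3/E4 M6 -> A3/E5 P5 similar

No (1 violations)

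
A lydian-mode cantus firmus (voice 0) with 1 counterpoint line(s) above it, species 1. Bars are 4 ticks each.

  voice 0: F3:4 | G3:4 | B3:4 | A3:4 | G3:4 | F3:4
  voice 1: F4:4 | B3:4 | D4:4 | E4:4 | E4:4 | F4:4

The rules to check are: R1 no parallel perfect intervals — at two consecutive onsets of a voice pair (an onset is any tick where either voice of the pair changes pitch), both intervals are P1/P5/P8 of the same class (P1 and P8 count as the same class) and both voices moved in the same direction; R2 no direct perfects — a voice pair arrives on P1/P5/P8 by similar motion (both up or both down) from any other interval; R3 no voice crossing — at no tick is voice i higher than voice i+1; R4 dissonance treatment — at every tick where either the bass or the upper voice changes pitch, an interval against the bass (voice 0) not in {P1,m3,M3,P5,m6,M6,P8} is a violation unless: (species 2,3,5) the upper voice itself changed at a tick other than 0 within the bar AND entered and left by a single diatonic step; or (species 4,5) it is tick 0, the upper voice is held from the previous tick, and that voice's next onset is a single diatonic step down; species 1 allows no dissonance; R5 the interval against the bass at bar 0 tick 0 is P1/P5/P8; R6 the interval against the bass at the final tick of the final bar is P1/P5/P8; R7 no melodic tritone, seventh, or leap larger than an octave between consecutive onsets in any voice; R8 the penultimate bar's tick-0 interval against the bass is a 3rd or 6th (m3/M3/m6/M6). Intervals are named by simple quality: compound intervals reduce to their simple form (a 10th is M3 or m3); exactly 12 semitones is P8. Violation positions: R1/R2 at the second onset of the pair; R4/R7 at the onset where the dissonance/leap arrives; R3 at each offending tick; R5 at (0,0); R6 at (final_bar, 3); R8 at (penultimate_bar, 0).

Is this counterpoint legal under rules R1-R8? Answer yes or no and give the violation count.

No (1 violations)

bar 0: v0=F3 v1=F4 (P8)
bar 1: v0=G3 v1=B3 (M3)
bar 2: v0=B3 v1=D4 (m3)
bar 3: v0=A3 v1=E4 (P5)
bar 4: v0=G3 v1=E4 (M6)
bar 5: v0=F3 v1=F4 (P8)
  R7 @ bar1.0: F4->B3 leap 6st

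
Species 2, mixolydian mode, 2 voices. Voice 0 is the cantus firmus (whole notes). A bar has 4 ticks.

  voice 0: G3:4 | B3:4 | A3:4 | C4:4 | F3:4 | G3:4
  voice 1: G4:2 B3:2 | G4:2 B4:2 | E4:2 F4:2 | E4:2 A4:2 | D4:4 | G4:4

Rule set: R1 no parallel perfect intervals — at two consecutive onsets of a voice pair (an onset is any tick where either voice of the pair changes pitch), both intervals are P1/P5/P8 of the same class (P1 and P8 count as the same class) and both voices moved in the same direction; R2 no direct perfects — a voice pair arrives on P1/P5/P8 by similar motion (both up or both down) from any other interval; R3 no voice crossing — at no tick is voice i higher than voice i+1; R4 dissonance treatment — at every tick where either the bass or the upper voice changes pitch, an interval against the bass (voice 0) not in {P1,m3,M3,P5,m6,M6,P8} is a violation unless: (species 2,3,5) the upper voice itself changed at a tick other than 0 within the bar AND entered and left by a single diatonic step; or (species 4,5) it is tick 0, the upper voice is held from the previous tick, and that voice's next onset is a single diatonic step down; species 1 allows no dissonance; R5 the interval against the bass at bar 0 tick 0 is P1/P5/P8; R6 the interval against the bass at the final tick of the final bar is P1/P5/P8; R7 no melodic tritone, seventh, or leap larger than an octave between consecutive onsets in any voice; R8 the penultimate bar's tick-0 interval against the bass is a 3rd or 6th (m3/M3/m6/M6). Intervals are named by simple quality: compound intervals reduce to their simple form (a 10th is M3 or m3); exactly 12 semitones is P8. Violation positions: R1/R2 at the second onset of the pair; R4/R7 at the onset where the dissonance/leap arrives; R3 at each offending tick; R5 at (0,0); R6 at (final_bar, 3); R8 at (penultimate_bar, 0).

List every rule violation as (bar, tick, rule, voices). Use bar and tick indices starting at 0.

(2, 0, R2, (0, 1))
(5, 0, R2, (0, 1))

bar 0: v0=G3 v1=G4 downbeat P8
bar 1: v0=B3 v1=G4 downbeat m6
bar 2: v0=A3 v1=E4 downbeat P5
bar 3: v0=C4 v1=E4 downbeat M3
bar 4: v0=F3 v1=D4 downbeat M6
bar 5: v0=G3 v1=G4 downbeat P8
  -> R2 @ bar 2 tick 0 v(0, 1): B3/B4 P8 -> A3/E4 P5 similar
  -> R2 @ bar 5 tick 0 v(0, 1): F3/D4 M6 -> G3/G4 P8 similar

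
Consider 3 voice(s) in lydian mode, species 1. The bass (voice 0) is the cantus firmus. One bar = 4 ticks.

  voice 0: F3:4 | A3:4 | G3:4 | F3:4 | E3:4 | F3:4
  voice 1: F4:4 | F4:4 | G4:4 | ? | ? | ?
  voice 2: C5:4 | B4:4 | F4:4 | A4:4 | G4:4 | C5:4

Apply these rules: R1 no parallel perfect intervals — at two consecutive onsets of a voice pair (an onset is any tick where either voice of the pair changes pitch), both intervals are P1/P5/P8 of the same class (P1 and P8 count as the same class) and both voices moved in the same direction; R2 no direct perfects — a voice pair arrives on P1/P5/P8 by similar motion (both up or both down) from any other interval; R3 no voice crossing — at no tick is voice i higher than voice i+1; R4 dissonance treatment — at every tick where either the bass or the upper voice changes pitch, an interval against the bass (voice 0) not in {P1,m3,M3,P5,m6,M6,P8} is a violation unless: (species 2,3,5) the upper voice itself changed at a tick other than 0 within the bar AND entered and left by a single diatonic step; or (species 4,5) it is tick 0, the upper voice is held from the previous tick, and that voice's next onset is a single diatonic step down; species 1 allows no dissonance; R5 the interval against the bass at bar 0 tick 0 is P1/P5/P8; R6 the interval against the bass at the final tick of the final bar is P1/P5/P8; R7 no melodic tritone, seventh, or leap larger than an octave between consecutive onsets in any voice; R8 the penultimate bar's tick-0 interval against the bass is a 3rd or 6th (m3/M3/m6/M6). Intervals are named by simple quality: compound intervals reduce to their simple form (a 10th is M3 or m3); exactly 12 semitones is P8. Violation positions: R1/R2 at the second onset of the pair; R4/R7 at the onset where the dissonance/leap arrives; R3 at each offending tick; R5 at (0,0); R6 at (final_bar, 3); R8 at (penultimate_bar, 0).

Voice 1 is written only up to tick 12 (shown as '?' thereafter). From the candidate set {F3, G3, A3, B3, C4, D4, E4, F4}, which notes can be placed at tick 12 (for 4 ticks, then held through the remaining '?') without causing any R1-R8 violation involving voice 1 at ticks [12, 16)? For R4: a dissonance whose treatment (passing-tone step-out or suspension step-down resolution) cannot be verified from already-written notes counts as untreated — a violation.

F3: violates R1,R7
G3: violates R4
A3: violates R7
B3: violates R4
C4: violates R2
D4: legal
E4: violates R4
F4: violates R1

{D4}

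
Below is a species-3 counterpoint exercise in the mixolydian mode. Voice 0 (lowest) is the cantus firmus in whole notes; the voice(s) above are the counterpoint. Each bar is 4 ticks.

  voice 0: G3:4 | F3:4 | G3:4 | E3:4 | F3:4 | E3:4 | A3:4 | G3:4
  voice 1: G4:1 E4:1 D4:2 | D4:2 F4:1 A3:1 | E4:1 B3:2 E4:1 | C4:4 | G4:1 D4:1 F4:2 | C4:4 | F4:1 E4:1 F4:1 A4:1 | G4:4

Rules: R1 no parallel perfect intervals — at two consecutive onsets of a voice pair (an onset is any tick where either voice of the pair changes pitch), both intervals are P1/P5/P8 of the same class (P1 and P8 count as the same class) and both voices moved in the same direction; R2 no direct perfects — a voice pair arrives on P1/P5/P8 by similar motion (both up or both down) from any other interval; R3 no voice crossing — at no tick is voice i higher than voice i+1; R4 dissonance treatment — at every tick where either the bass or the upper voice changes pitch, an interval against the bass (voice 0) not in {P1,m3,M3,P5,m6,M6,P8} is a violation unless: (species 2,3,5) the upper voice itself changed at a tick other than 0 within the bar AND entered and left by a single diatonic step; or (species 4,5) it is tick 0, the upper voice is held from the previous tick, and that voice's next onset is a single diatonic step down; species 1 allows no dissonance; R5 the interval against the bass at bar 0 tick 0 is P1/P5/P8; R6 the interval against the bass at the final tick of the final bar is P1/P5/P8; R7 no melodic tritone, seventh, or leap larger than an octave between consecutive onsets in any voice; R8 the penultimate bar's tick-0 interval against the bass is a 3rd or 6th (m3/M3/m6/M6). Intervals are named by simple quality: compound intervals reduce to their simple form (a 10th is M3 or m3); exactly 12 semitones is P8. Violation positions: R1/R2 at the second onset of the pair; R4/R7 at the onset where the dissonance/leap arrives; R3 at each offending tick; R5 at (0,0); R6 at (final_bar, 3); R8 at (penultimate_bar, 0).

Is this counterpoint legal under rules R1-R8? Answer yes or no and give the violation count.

bar 0: v0=G3 v1=G4 (P8)
bar 1: v0=F3 v1=D4 (M6)
bar 2: v0=G3 v1=E4 (M6)
bar 3: v0=E3 v1=C4 (m6)
bar 4: v0=F3 v1=G4 (M2)
bar 5: v0=E3 v1=C4 (m6)
bar 6: v0=A3 v1=F4 (m6)
bar 7: v0=G3 v1=G4 (P8)
  R4 @ bar4.0: F3/G4 M2 untreated
  R1 @ bar7.0: A3/A4 P8 -> G3/G4 P8 similar

No (2 violations)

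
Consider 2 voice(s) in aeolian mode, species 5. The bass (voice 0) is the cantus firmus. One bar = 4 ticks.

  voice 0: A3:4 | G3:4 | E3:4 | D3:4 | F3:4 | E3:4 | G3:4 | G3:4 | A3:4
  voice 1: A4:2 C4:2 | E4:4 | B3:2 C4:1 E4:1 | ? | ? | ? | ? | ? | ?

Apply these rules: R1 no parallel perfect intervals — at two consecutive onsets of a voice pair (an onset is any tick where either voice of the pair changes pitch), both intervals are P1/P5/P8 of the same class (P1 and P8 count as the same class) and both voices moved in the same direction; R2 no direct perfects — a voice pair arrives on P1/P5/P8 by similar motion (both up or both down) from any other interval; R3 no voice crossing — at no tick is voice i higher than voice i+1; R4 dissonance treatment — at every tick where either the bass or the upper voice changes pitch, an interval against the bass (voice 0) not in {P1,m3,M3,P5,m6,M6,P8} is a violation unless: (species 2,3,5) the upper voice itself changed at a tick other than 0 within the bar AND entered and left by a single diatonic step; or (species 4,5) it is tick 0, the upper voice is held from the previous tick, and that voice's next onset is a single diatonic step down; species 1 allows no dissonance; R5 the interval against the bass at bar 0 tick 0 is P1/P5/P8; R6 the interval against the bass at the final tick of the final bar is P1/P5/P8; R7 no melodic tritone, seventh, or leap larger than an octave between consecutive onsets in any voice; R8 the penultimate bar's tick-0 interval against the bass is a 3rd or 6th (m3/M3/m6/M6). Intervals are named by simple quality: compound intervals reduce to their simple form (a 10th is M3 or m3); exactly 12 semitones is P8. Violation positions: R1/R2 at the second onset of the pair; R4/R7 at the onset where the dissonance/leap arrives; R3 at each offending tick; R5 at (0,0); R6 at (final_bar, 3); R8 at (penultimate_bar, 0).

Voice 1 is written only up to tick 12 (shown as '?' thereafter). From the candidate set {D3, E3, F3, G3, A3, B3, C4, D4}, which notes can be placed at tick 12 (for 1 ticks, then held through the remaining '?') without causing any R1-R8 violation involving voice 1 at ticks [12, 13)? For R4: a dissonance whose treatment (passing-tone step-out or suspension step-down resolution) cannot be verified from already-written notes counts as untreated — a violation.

D3: violates R1,R7
E3: violates R4
F3: violates R7
G3: violates R4
A3: violates R2
B3: legal
C4: violates R4
D4: violates R1

{B3}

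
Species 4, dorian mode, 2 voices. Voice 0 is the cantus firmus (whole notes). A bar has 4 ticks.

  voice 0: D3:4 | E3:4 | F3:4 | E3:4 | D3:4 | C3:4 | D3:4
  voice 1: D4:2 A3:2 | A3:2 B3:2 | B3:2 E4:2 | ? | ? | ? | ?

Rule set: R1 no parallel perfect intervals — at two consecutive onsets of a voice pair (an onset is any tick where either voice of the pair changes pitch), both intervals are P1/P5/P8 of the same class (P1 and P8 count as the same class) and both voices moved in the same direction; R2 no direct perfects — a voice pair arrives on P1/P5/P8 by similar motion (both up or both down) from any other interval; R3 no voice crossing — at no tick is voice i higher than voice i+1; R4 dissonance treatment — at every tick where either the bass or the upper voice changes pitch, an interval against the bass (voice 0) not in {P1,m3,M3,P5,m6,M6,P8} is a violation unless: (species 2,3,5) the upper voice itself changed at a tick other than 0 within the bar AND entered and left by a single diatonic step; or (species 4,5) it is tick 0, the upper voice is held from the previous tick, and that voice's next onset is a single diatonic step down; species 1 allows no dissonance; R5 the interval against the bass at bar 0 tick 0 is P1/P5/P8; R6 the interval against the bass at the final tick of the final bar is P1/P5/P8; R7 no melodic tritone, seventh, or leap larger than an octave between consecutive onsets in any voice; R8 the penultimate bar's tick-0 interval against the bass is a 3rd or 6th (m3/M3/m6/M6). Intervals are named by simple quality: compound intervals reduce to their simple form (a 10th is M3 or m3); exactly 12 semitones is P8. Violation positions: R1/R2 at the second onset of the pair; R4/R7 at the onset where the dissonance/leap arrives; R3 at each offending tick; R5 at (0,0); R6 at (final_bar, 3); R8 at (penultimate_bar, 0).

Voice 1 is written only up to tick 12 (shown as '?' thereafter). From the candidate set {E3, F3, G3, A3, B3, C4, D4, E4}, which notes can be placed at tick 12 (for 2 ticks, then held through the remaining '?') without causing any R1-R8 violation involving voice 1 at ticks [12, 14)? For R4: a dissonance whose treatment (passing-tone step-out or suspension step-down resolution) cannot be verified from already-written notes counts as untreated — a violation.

E3: violates R2
F3: violates R4,R7
G3: legal
A3: violates R4
B3: violates R2
C4: legal
D4: violates R4
E4: legal

{C4, E4, G3}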